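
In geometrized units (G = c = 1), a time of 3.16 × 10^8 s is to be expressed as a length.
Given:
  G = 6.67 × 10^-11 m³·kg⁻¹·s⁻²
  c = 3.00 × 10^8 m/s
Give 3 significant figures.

Time → length via c.
3.16 × 10^8 s × (c) = 9.48 × 10^16 m

9.48 × 10^16 m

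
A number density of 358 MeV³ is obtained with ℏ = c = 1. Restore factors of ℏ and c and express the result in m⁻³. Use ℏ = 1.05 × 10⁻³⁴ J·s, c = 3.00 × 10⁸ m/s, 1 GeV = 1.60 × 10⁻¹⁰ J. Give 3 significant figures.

Number density is [L]⁻³ = [E]³/(ℏc)³.
1 GeV³ → 1/(ℏc)³ × (1 GeV in J)³ = 1.31 × 10⁴⁷ m⁻³.
Convert the energy scale: 358 MeV³ = 3.58 × 10⁻⁷ GeV³.
Result: 3.58 × 10⁻⁷ × 1.31 × 10⁴⁷ = 4.69 × 10⁴⁰ m⁻³.

4.69 × 10⁴⁰ m⁻³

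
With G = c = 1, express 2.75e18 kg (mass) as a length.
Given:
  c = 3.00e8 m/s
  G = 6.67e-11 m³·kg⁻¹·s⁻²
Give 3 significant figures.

In G = c = 1 units mass has dimensions of length; the conversion factor is G/c².
2.75e18 kg × (G/c²) = 2.04e-9 m

2.04e-9 m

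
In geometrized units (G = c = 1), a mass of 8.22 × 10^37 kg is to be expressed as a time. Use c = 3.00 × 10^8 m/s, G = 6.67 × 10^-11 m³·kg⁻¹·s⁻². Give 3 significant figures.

Mass → time via G/c³.
8.22 × 10^37 kg × (G/c³) = 203 s

203 s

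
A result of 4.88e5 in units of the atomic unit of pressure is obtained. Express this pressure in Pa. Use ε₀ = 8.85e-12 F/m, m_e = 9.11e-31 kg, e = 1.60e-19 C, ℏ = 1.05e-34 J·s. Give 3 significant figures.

1.47e19 Pa

One atomic unit of pressure: P_au = E_h/a₀³ = m_e⁴e¹⁰/((4πε₀)⁵ℏ⁸) = 3.01e13 Pa.
4.88e5 × 3.01e13 Pa = 1.47e19 Pa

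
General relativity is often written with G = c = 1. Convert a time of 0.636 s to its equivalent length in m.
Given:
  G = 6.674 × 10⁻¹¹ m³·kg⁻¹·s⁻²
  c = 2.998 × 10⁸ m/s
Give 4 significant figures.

1.907 × 10⁸ m

Time → length via c.
0.636 s × (c) = 1.907 × 10⁸ m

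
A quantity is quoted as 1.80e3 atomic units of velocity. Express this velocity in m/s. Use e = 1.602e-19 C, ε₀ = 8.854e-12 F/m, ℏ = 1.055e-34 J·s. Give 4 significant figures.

3.935e9 m/s

One atomic unit of velocity: v_au = e²/(4πε₀ℏ) = 2.186e6 m/s.
1.80e3 × 2.186e6 m/s = 3.935e9 m/s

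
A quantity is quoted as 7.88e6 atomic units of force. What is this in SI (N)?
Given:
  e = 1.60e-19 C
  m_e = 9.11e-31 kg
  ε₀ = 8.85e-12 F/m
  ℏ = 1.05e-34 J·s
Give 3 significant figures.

0.656 N

One atomic unit of force: F_au = E_h/a₀ = m_e²e⁶/((4πε₀)³ℏ⁴) = 8.33e-8 N.
7.88e6 × 8.33e-8 N = 0.656 N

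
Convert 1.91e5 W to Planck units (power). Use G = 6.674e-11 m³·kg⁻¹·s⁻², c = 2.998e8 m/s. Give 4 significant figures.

Planck power: P_P = c⁵/G = 3.629e52 W.
1.91e5 / 3.629e52 = 5.263e-48

5.263e-48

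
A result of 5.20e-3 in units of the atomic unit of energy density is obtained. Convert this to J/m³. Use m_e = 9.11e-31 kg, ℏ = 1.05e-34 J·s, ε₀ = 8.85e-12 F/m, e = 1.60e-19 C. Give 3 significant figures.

1.57e11 J/m³

One atomic unit of energy density: u_au = E_h/a₀³ = m_e⁴e¹⁰/((4πε₀)⁵ℏ⁸) = 3.01e13 J/m³.
5.20e-3 × 3.01e13 J/m³ = 1.57e11 J/m³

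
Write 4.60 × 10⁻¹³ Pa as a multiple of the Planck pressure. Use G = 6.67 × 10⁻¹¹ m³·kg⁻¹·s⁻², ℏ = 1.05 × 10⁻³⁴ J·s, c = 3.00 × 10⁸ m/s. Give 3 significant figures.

Planck pressure: p_P = c⁷/(ℏG²) = 4.68 × 10¹¹³ Pa.
4.60 × 10⁻¹³ / 4.68 × 10¹¹³ = 9.83 × 10⁻¹²⁷

9.83 × 10⁻¹²⁷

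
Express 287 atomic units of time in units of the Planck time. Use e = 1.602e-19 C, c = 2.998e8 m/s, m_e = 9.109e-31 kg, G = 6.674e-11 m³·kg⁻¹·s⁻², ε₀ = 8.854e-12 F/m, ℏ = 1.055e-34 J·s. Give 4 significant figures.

atomic unit of time: τ_au = (4πε₀)²ℏ³/(m_e e⁴) = 2.423e-17 s
Planck time: t_P = √(ℏG/c⁵) = 5.392e-44 s
287 × 2.423e-17 / 5.392e-44 = 1.290e29

1.290e29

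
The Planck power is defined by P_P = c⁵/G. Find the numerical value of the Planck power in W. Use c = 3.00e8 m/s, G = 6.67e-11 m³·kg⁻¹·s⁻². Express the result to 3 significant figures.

3.64e52 W

P_P = c⁵/G
  = 2.43e42 / 6.67e-11
  = 3.64e52 W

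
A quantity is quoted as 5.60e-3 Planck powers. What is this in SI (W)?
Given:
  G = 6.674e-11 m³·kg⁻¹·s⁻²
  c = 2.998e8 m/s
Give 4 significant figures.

2.032e50 W

One Planck power: P_P = c⁵/G = 3.629e52 W.
5.60e-3 × 3.629e52 W = 2.032e50 W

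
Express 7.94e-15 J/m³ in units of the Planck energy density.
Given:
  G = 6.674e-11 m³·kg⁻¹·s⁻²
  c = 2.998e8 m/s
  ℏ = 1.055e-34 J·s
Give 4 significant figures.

Planck energy density: u_P = c⁷/(ℏG²) = 4.632e113 J/m³.
7.94e-15 / 4.632e113 = 1.714e-128

1.714e-128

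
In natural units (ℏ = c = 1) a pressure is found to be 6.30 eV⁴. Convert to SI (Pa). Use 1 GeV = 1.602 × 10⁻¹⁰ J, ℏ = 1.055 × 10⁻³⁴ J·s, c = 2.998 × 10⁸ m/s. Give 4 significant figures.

Pressure is [E]/[L]³ = [E]⁴/(ℏc)³.
1 GeV⁴ → 1/(ℏc)³ × (1 GeV in J)⁴ = 2.082 × 10³⁷ Pa.
Convert the energy scale: 6.30 eV⁴ = 6.30 × 10⁻³⁶ GeV⁴.
Result: 6.30 × 10⁻³⁶ × 2.082 × 10³⁷ = 131.1 Pa.

131.1 Pa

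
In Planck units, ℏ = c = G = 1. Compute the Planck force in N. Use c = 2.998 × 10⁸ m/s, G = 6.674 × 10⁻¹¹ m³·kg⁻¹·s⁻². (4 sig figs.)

1.210 × 10⁴⁴ N

Dimensional analysis gives F_P = c⁴/G.
  = 8.078 × 10³³ / 6.674 × 10⁻¹¹
  = 1.210 × 10⁴⁴ N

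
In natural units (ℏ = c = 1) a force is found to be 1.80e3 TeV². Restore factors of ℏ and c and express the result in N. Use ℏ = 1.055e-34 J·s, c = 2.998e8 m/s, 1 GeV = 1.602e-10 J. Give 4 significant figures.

Force is [E]/[L] = [E]²/(ℏc); restore (ℏc)⁻¹.
1 GeV² → 1/(ℏc) × (1 GeV in J)² = 8.114e5 N.
Convert the energy scale: 1.80e3 TeV² = 1.80e9 GeV².
Result: 1.80e9 × 8.114e5 = 1.461e15 N.

1.461e15 N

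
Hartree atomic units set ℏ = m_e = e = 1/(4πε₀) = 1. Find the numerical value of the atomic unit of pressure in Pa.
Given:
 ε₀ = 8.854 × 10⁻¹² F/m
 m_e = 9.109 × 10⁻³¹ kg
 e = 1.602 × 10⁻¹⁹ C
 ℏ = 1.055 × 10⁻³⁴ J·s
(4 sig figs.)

2.929 × 10¹³ Pa

Dimensional analysis gives P_au = E_h/a₀³ = m_e⁴e¹⁰/((4πε₀)⁵ℏ⁸).
E_h = 4.354 × 10⁻¹⁸ J
a₀ = 5.297 × 10⁻¹¹ m
E_h/a₀³ = 2.929 × 10¹³ Pa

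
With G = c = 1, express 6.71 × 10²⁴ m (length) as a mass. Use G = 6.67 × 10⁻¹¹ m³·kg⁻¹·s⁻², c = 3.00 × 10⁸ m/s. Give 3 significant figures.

9.05 × 10⁵¹ kg

Length → mass via c²/G.
6.71 × 10²⁴ m × (c²/G) = 9.05 × 10⁵¹ kg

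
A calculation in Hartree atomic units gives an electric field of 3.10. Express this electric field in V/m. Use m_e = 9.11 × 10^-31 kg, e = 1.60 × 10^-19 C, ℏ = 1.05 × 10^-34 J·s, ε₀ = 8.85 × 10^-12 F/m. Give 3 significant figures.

1.61 × 10^12 V/m

One atomic unit of electric field: E_au = E_h/(e a₀) = m_e²e⁵/((4πε₀)³ℏ⁴) = 5.20 × 10^11 V/m.
3.10 × 5.20 × 10^11 V/m = 1.61 × 10^12 V/m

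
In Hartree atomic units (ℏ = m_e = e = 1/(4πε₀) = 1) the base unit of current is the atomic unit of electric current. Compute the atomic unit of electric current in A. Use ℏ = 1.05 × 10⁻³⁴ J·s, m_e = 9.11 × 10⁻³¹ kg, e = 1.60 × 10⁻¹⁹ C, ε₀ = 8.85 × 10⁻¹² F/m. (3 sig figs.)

6.67 × 10⁻³ A

I_au = e E_h/ℏ = m_e e⁵/((4πε₀)²ℏ³)
E_h = 4.38 × 10⁻¹⁸ J
e·E_h/ℏ = 6.67 × 10⁻³ A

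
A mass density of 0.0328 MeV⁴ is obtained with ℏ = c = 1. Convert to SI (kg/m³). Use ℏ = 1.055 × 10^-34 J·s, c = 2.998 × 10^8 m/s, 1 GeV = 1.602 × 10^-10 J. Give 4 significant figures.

Mass density is [E]/(c²[L]³) = [E]⁴/(ℏ³c⁵).
1 GeV⁴ → 1/(ℏ³c⁵) × (1 GeV in J)⁴ = 2.316 × 10^20 kg/m³.
Convert the energy scale: 0.0328 MeV⁴ = 3.28 × 10^-14 GeV⁴.
Result: 3.28 × 10^-14 × 2.316 × 10^20 = 7.596 × 10^6 kg/m³.

7.596 × 10^6 kg/m³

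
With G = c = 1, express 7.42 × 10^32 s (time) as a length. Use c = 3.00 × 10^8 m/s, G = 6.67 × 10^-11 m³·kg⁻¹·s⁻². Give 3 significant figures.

Time → length via c.
7.42 × 10^32 s × (c) = 2.23 × 10^41 m

2.23 × 10^41 m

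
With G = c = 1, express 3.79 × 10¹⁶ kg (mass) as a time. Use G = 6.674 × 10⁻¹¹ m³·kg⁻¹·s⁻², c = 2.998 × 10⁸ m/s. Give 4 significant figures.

Mass → time via G/c³.
3.79 × 10¹⁶ kg × (G/c³) = 9.387 × 10⁻²⁰ s

9.387 × 10⁻²⁰ s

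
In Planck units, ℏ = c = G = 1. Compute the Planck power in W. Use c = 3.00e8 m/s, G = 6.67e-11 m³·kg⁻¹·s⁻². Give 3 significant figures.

Dimensional analysis gives P_P = c⁵/G.
  = 2.43e42 / 6.67e-11
  = 3.64e52 W

3.64e52 W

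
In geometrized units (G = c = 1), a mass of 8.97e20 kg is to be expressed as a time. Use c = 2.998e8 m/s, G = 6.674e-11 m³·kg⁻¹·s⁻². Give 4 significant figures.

2.222e-15 s

Mass → time via G/c³.
8.97e20 kg × (G/c³) = 2.222e-15 s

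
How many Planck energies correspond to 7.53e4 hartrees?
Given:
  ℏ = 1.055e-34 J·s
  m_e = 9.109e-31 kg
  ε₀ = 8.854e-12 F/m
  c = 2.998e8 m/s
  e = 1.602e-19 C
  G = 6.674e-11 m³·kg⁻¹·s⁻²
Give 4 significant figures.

hartree: E_h = m_e e⁴/(4πε₀ℏ)² = 4.354e-18 J
Planck energy: E_P = √(ℏc⁵/G) = 1.957e9 J
7.53e4 × 4.354e-18 / 1.957e9 = 1.676e-22

1.676e-22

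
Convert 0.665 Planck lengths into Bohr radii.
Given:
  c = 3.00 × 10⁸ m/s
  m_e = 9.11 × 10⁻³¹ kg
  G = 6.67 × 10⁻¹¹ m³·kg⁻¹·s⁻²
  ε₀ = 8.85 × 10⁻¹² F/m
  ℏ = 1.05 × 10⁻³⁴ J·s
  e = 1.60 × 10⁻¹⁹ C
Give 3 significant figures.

Planck length: ℓ_P = √(ℏG/c³) = 1.61 × 10⁻³⁵ m
Bohr radius: a₀ = 4πε₀ℏ²/(m_e e²) = 5.26 × 10⁻¹¹ m
0.665 × 1.61 × 10⁻³⁵ / 5.26 × 10⁻¹¹ = 2.04 × 10⁻²⁵

2.04 × 10⁻²⁵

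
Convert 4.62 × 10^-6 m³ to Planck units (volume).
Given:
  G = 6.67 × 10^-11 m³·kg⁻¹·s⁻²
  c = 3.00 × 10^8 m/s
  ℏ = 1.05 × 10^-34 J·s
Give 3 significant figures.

Planck volume: V_P = (ℏG/c³)^(3/2) = 4.18 × 10^-105 m³.
4.62 × 10^-6 / 4.18 × 10^-105 = 1.11 × 10^99

1.11 × 10^99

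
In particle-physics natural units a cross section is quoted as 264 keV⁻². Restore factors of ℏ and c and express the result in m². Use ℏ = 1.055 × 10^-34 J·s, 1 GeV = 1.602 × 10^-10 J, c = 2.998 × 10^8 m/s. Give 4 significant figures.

Area is [L]² = [E]⁻²·(ℏc)²; restore (ℏc)².
1 GeV⁻² → (ℏc)² × (1 GeV in J)⁻² = 3.898 × 10^-32 m².
Convert the energy scale: 264 keV⁻² = 2.64 × 10^14 GeV⁻².
Result: 2.64 × 10^14 × 3.898 × 10^-32 = 1.029 × 10^-17 m².

1.029 × 10^-17 m²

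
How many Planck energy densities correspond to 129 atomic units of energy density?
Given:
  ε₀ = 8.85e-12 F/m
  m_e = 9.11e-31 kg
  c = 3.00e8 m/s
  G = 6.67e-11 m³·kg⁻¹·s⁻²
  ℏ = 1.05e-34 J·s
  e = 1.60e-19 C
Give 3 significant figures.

8.30e-99

atomic unit of energy density: u_au = E_h/a₀³ = m_e⁴e¹⁰/((4πε₀)⁵ℏ⁸) = 3.01e13 J/m³
Planck energy density: u_P = c⁷/(ℏG²) = 4.68e113 J/m³
129 × 3.01e13 / 4.68e113 = 8.30e-99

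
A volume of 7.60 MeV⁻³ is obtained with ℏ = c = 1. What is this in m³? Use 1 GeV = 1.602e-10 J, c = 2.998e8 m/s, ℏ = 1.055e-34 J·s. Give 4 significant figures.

5.849e-38 m³

Volume is [L]³ = [E]⁻³·(ℏc)³.
1 GeV⁻³ → (ℏc)³ × (1 GeV in J)⁻³ = 7.696e-48 m³.
Convert the energy scale: 7.60 MeV⁻³ = 7.60e9 GeV⁻³.
Result: 7.60e9 × 7.696e-48 = 5.849e-38 m³.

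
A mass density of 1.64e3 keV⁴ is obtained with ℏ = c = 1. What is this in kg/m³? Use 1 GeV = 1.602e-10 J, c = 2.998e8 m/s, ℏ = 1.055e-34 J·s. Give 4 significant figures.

Mass density is [E]/(c²[L]³) = [E]⁴/(ℏ³c⁵).
1 GeV⁴ → 1/(ℏ³c⁵) × (1 GeV in J)⁴ = 2.316e20 kg/m³.
Convert the energy scale: 1.64e3 keV⁴ = 1.64e-21 GeV⁴.
Result: 1.64e-21 × 2.316e20 = 0.3798 kg/m³.

0.3798 kg/m³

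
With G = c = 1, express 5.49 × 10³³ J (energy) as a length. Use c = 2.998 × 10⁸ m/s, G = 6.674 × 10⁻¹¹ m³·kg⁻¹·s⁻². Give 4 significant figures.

4.536 × 10⁻¹¹ m

Energy → length via G/c⁴.
5.49 × 10³³ J × (G/c⁴) = 4.536 × 10⁻¹¹ m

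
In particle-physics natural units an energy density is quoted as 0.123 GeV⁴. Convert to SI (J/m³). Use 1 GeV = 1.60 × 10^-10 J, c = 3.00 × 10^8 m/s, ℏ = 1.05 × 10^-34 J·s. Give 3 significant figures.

2.58 × 10^36 J/m³

[E]/[L]³ = [E]⁴/(ℏc)³; restore (ℏc)⁻³.
1 GeV⁴ → 1/(ℏc)³ × (1 GeV in J)⁴ = 2.10 × 10^37 J/m³.
Result: 0.123 × 2.10 × 10^37 = 2.58 × 10^36 J/m³.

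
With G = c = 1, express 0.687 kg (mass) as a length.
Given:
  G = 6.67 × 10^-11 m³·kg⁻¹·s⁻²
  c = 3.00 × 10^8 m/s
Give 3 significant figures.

5.09 × 10^-28 m

In G = c = 1 units mass has dimensions of length; the conversion factor is G/c².
0.687 kg × (G/c²) = 5.09 × 10^-28 m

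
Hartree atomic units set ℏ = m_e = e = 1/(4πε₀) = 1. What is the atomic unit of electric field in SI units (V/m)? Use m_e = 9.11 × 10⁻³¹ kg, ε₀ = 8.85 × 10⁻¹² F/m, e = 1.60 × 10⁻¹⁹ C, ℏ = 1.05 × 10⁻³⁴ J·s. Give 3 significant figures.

5.20 × 10¹¹ V/m

The unique combination of the constants set to 1 with dimensions of electric field is E_au = E_h/(e a₀) = m_e²e⁵/((4πε₀)³ℏ⁴).
E_h = 4.38 × 10⁻¹⁸ J
a₀ = 5.26 × 10⁻¹¹ m
E_h/(e·a₀) = 5.20 × 10¹¹ V/m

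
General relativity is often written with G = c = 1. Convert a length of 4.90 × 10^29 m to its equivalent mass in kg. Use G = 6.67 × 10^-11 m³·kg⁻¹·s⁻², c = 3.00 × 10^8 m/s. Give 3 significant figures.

6.61 × 10^56 kg

Length → mass via c²/G.
4.90 × 10^29 m × (c²/G) = 6.61 × 10^56 kg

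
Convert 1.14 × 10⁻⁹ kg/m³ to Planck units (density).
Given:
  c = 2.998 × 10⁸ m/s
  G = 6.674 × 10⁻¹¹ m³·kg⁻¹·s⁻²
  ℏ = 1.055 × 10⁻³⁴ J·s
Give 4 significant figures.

Planck density: ρ_P = c⁵/(ℏG²) = 5.154 × 10⁹⁶ kg/m³.
1.14 × 10⁻⁹ / 5.154 × 10⁹⁶ = 2.212 × 10⁻¹⁰⁶

2.212 × 10⁻¹⁰⁶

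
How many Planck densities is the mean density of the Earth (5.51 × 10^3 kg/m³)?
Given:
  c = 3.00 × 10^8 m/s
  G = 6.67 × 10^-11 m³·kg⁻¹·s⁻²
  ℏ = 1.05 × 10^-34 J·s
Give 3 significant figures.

Planck density: ρ_P = c⁵/(ℏG²) = 5.20 × 10^96 kg/m³.
5.51 × 10^3 / 5.20 × 10^96 = 1.06 × 10^-93

1.06 × 10^-93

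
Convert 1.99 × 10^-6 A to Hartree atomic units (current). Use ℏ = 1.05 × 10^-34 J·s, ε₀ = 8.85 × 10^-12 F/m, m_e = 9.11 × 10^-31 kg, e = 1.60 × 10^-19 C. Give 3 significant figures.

2.98 × 10^-4

atomic unit of electric current: I_au = e E_h/ℏ = m_e e⁵/((4πε₀)²ℏ³) = 6.67 × 10^-3 A.
1.99 × 10^-6 / 6.67 × 10^-3 = 2.98 × 10^-4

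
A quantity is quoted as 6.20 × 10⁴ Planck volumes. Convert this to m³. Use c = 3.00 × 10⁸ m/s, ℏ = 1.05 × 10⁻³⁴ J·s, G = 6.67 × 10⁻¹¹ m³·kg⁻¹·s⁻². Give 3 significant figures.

2.59 × 10⁻¹⁰⁰ m³

One Planck volume: V_P = (ℏG/c³)^(3/2) = 4.18 × 10⁻¹⁰⁵ m³.
6.20 × 10⁴ × 4.18 × 10⁻¹⁰⁵ m³ = 2.59 × 10⁻¹⁰⁰ m³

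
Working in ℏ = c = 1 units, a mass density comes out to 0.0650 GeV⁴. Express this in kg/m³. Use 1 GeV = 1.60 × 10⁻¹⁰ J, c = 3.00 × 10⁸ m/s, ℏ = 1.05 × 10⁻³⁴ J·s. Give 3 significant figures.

Mass density is [E]/(c²[L]³) = [E]⁴/(ℏ³c⁵).
1 GeV⁴ → 1/(ℏ³c⁵) × (1 GeV in J)⁴ = 2.33 × 10²⁰ kg/m³.
Result: 0.0650 × 2.33 × 10²⁰ = 1.51 × 10¹⁹ kg/m³.

1.51 × 10¹⁹ kg/m³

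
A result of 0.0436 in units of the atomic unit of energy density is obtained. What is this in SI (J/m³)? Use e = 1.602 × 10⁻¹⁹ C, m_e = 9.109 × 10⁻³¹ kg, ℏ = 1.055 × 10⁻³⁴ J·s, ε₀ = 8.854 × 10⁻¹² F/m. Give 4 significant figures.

One atomic unit of energy density: u_au = E_h/a₀³ = m_e⁴e¹⁰/((4πε₀)⁵ℏ⁸) = 2.929 × 10¹³ J/m³.
0.0436 × 2.929 × 10¹³ J/m³ = 1.277 × 10¹² J/m³

1.277 × 10¹² J/m³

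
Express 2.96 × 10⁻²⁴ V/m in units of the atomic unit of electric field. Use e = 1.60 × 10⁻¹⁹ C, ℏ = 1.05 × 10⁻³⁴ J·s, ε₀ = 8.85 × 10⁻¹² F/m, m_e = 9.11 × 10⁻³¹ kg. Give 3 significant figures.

atomic unit of electric field: E_au = E_h/(e a₀) = m_e²e⁵/((4πε₀)³ℏ⁴) = 5.20 × 10¹¹ V/m.
2.96 × 10⁻²⁴ / 5.20 × 10¹¹ = 5.69 × 10⁻³⁶

5.69 × 10⁻³⁶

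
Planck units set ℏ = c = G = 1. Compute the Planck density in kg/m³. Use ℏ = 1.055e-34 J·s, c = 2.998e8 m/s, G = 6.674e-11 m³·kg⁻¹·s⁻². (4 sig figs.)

Dimensional analysis gives ρ_P = c⁵/(ℏG²).
  = 2.422e42 / 4.699e-55
  = 5.154e96 kg/m³

5.154e96 kg/m³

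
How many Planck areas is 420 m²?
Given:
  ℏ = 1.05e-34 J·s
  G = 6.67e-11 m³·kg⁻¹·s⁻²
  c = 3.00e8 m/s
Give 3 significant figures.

1.62e72

Planck area: A_P = ℏG/c³ = 2.59e-70 m².
420 / 2.59e-70 = 1.62e72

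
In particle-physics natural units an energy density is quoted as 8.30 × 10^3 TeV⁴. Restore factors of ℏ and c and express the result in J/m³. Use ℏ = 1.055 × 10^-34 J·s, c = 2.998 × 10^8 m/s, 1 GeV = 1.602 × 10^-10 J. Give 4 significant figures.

1.728 × 10^53 J/m³

[E]/[L]³ = [E]⁴/(ℏc)³; restore (ℏc)⁻³.
1 GeV⁴ → 1/(ℏc)³ × (1 GeV in J)⁴ = 2.082 × 10^37 J/m³.
Convert the energy scale: 8.30 × 10^3 TeV⁴ = 8.30 × 10^15 GeV⁴.
Result: 8.30 × 10^15 × 2.082 × 10^37 = 1.728 × 10^53 J/m³.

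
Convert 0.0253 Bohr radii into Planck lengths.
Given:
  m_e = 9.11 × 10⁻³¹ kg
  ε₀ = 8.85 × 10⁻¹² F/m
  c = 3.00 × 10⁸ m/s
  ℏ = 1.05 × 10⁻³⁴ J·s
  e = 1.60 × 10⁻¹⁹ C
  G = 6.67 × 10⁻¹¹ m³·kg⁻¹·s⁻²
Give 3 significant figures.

8.26 × 10²²

Bohr radius: a₀ = 4πε₀ℏ²/(m_e e²) = 5.26 × 10⁻¹¹ m
Planck length: ℓ_P = √(ℏG/c³) = 1.61 × 10⁻³⁵ m
0.0253 × 5.26 × 10⁻¹¹ / 1.61 × 10⁻³⁵ = 8.26 × 10²²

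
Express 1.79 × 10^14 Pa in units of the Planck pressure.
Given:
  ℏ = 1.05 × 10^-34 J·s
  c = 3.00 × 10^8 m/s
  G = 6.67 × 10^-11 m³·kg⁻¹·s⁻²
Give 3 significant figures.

3.82 × 10^-100

Planck pressure: p_P = c⁷/(ℏG²) = 4.68 × 10^113 Pa.
1.79 × 10^14 / 4.68 × 10^113 = 3.82 × 10^-100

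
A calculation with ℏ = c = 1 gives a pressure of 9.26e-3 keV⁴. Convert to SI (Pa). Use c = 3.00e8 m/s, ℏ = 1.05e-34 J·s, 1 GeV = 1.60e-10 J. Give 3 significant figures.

Pressure is [E]/[L]³ = [E]⁴/(ℏc)³.
1 GeV⁴ → 1/(ℏc)³ × (1 GeV in J)⁴ = 2.10e37 Pa.
Convert the energy scale: 9.26e-3 keV⁴ = 9.26e-27 GeV⁴.
Result: 9.26e-27 × 2.10e37 = 1.94e11 Pa.

1.94e11 Pa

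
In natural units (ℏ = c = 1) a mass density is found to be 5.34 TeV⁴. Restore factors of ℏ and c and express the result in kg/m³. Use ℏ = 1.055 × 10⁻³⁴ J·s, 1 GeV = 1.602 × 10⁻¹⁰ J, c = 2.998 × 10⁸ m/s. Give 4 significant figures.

Mass density is [E]/(c²[L]³) = [E]⁴/(ℏ³c⁵).
1 GeV⁴ → 1/(ℏ³c⁵) × (1 GeV in J)⁴ = 2.316 × 10²⁰ kg/m³.
Convert the energy scale: 5.34 TeV⁴ = 5.34 × 10¹² GeV⁴.
Result: 5.34 × 10¹² × 2.316 × 10²⁰ = 1.237 × 10³³ kg/m³.

1.237 × 10³³ kg/m³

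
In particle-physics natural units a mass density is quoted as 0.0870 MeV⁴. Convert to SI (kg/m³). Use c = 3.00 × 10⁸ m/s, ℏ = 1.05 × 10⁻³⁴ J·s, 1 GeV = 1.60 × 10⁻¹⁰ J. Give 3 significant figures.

Mass density is [E]/(c²[L]³) = [E]⁴/(ℏ³c⁵).
1 GeV⁴ → 1/(ℏ³c⁵) × (1 GeV in J)⁴ = 2.33 × 10²⁰ kg/m³.
Convert the energy scale: 0.0870 MeV⁴ = 8.70 × 10⁻¹⁴ GeV⁴.
Result: 8.70 × 10⁻¹⁴ × 2.33 × 10²⁰ = 2.03 × 10⁷ kg/m³.

2.03 × 10⁷ kg/m³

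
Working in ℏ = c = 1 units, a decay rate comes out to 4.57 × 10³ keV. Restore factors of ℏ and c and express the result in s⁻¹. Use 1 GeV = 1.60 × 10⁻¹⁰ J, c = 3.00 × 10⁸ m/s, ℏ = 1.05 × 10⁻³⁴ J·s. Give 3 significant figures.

6.96 × 10²¹ s⁻¹

A rate is [E]/ℏ; divide by ℏ.
1 GeV → 1/ℏ × (1 GeV in J) = 1.52 × 10²⁴ s⁻¹.
Convert the energy scale: 4.57 × 10³ keV = 4.57 × 10⁻³ GeV.
Result: 4.57 × 10⁻³ × 1.52 × 10²⁴ = 6.96 × 10²¹ s⁻¹.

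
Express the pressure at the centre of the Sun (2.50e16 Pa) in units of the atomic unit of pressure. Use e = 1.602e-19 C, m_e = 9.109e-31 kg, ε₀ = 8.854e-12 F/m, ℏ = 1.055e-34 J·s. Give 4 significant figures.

atomic unit of pressure: P_au = E_h/a₀³ = m_e⁴e¹⁰/((4πε₀)⁵ℏ⁸) = 2.929e13 Pa.
2.50e16 / 2.929e13 = 853.5

853.5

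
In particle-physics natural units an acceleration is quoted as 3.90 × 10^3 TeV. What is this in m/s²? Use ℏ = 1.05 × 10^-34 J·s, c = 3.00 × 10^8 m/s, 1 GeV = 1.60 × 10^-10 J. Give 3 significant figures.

1.78 × 10^39 m/s²

Acceleration is [L]/[T]² = c·[E]/ℏ.
1 GeV → c/ℏ × (1 GeV in J) = 4.57 × 10^32 m/s².
Convert the energy scale: 3.90 × 10^3 TeV = 3.90 × 10^6 GeV.
Result: 3.90 × 10^6 × 4.57 × 10^32 = 1.78 × 10^39 m/s².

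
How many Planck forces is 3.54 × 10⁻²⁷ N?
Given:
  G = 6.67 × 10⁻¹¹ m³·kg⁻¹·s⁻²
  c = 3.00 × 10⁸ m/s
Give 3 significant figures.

2.92 × 10⁻⁷¹

Planck force: F_P = c⁴/G = 1.21 × 10⁴⁴ N.
3.54 × 10⁻²⁷ / 1.21 × 10⁴⁴ = 2.92 × 10⁻⁷¹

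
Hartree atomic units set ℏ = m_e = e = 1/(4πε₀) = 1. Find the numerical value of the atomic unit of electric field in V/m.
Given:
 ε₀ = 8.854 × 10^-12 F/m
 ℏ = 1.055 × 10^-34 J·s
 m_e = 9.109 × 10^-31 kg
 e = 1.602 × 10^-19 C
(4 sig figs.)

5.131 × 10^11 V/m

From ℏ = m_e = e = 1/(4πε₀) = 1 the electric field scale is E_au = E_h/(e a₀) = m_e²e⁵/((4πε₀)³ℏ⁴).
E_h = 4.354 × 10^-18 J
a₀ = 5.297 × 10^-11 m
E_h/(e·a₀) = 5.131 × 10^11 V/m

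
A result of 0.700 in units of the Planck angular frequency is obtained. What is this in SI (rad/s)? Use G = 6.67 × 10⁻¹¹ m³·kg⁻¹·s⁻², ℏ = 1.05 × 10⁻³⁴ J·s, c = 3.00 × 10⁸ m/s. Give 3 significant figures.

1.30 × 10⁴³ rad/s

One Planck angular frequency: ω_P = √(c⁵/(ℏG)) = 1.86 × 10⁴³ rad/s.
0.700 × 1.86 × 10⁴³ rad/s = 1.30 × 10⁴³ rad/s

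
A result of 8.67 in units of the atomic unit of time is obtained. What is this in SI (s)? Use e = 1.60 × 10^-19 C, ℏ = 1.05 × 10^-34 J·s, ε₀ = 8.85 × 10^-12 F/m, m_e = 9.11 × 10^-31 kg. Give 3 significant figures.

One atomic unit of time: τ_au = (4πε₀)²ℏ³/(m_e e⁴) = 2.40 × 10^-17 s.
8.67 × 2.40 × 10^-17 s = 2.08 × 10^-16 s

2.08 × 10^-16 s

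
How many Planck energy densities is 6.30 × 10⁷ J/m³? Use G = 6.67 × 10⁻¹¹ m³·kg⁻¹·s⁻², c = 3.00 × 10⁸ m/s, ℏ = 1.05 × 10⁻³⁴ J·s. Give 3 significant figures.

1.35 × 10⁻¹⁰⁶

Planck energy density: u_P = c⁷/(ℏG²) = 4.68 × 10¹¹³ J/m³.
6.30 × 10⁷ / 4.68 × 10¹¹³ = 1.35 × 10⁻¹⁰⁶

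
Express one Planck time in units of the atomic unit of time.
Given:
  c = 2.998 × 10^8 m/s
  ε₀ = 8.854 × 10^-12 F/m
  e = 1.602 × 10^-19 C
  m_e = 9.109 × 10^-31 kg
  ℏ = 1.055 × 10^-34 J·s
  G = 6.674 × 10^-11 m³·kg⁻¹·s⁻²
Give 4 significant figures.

2.225 × 10^-27

Planck time: t_P = √(ℏG/c⁵) = 5.392 × 10^-44 s
atomic unit of time: τ_au = (4πε₀)²ℏ³/(m_e e⁴) = 2.423 × 10^-17 s
ratio = 5.392 × 10^-44 / 2.423 × 10^-17 = 2.225 × 10^-27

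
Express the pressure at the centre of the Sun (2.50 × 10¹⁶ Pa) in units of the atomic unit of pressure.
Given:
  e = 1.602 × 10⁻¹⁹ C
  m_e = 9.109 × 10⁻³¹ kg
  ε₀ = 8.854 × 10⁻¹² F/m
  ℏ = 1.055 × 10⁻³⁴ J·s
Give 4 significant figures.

atomic unit of pressure: P_au = E_h/a₀³ = m_e⁴e¹⁰/((4πε₀)⁵ℏ⁸) = 2.929 × 10¹³ Pa.
2.50 × 10¹⁶ / 2.929 × 10¹³ = 853.5

853.5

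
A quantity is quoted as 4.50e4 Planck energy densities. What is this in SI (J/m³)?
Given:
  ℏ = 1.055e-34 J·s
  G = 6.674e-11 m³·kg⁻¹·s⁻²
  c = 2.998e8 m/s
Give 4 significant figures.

One Planck energy density: u_P = c⁷/(ℏG²) = 4.632e113 J/m³.
4.50e4 × 4.632e113 J/m³ = 2.085e118 J/m³

2.085e118 J/m³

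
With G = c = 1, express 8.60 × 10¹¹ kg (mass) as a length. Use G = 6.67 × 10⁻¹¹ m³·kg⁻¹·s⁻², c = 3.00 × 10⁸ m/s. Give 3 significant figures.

In G = c = 1 units mass has dimensions of length; the conversion factor is G/c².
8.60 × 10¹¹ kg × (G/c²) = 6.37 × 10⁻¹⁶ m

6.37 × 10⁻¹⁶ m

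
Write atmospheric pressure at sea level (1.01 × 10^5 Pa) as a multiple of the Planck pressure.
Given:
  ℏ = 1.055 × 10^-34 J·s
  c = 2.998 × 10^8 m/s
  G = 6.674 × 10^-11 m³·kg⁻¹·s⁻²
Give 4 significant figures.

Planck pressure: p_P = c⁷/(ℏG²) = 4.632 × 10^113 Pa.
1.01 × 10^5 / 4.632 × 10^113 = 2.180 × 10^-109

2.180 × 10^-109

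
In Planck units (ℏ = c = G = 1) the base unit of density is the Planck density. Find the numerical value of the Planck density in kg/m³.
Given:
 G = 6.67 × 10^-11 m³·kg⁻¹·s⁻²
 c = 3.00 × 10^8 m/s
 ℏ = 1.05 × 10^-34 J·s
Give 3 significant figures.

5.20 × 10^96 kg/m³

ρ_P = c⁵/(ℏG²)
  = 2.43 × 10^42 / 4.67 × 10^-55
  = 5.20 × 10^96 kg/m³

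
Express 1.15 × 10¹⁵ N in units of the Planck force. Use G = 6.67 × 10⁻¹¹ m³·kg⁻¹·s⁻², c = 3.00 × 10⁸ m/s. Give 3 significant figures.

Planck force: F_P = c⁴/G = 1.21 × 10⁴⁴ N.
1.15 × 10¹⁵ / 1.21 × 10⁴⁴ = 9.47 × 10⁻³⁰

9.47 × 10⁻³⁰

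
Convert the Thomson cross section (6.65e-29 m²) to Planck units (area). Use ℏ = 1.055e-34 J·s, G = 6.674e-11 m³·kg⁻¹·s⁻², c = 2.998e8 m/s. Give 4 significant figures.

2.545e41

Planck area: A_P = ℏG/c³ = 2.613e-70 m².
6.65e-29 / 2.613e-70 = 2.545e41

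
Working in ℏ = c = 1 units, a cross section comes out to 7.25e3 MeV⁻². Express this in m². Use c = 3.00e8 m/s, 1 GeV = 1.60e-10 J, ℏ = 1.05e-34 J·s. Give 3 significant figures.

Area is [L]² = [E]⁻²·(ℏc)²; restore (ℏc)².
1 GeV⁻² → (ℏc)² × (1 GeV in J)⁻² = 3.88e-32 m².
Convert the energy scale: 7.25e3 MeV⁻² = 7.25e9 GeV⁻².
Result: 7.25e9 × 3.88e-32 = 2.81e-22 m².

2.81e-22 m²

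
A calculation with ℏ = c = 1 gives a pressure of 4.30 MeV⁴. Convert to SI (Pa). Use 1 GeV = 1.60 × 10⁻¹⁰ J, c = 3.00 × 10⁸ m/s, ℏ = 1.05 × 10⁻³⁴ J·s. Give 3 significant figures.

Pressure is [E]/[L]³ = [E]⁴/(ℏc)³.
1 GeV⁴ → 1/(ℏc)³ × (1 GeV in J)⁴ = 2.10 × 10³⁷ Pa.
Convert the energy scale: 4.30 MeV⁴ = 4.30 × 10⁻¹² GeV⁴.
Result: 4.30 × 10⁻¹² × 2.10 × 10³⁷ = 9.02 × 10²⁵ Pa.

9.02 × 10²⁵ Pa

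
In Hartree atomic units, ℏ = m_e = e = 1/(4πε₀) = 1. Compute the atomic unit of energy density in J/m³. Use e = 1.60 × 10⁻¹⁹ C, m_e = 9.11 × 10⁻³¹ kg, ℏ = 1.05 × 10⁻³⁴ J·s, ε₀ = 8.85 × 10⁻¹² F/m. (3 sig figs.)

From ℏ = m_e = e = 1/(4πε₀) = 1 the energy density scale is u_au = E_h/a₀³ = m_e⁴e¹⁰/((4πε₀)⁵ℏ⁸).
E_h = 4.38 × 10⁻¹⁸ J
a₀ = 5.26 × 10⁻¹¹ m
E_h/a₀³ = 3.01 × 10¹³ J/m³

3.01 × 10¹³ J/m³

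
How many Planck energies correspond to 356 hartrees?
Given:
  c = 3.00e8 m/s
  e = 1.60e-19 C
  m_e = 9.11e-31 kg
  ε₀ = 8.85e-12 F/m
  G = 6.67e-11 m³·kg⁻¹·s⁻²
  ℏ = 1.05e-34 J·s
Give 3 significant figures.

hartree: E_h = m_e e⁴/(4πε₀ℏ)² = 4.38e-18 J
Planck energy: E_P = √(ℏc⁵/G) = 1.96e9 J
356 × 4.38e-18 / 1.96e9 = 7.97e-25

7.97e-25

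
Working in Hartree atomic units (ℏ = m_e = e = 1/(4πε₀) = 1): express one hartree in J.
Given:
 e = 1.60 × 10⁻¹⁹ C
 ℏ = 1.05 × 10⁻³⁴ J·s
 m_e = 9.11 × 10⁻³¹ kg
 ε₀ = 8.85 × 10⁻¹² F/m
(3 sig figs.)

4.38 × 10⁻¹⁸ J

The unique combination of the constants set to 1 with dimensions of energy is E_h = m_e e⁴/(4πε₀ℏ)².
  = 5.97 × 10⁻¹⁰⁶ / 1.36 × 10⁻⁸⁸
  = 4.38 × 10⁻¹⁸ J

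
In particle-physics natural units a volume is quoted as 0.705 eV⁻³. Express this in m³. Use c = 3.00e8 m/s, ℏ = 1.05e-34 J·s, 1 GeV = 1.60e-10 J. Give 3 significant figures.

Volume is [L]³ = [E]⁻³·(ℏc)³.
1 GeV⁻³ → (ℏc)³ × (1 GeV in J)⁻³ = 7.63e-48 m³.
Convert the energy scale: 0.705 eV⁻³ = 7.05e26 GeV⁻³.
Result: 7.05e26 × 7.63e-48 = 5.38e-21 m³.

5.38e-21 m³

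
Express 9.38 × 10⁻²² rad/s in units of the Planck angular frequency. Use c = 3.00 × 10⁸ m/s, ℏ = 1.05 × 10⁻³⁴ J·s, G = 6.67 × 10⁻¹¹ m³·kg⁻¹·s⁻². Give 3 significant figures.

Planck angular frequency: ω_P = √(c⁵/(ℏG)) = 1.86 × 10⁴³ rad/s.
9.38 × 10⁻²² / 1.86 × 10⁴³ = 5.04 × 10⁻⁶⁵

5.04 × 10⁻⁶⁵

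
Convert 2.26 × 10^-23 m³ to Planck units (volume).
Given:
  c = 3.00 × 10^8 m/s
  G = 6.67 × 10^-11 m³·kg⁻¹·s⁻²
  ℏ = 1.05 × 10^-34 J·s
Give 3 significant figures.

5.41 × 10^81

Planck volume: V_P = (ℏG/c³)^(3/2) = 4.18 × 10^-105 m³.
2.26 × 10^-23 / 4.18 × 10^-105 = 5.41 × 10^81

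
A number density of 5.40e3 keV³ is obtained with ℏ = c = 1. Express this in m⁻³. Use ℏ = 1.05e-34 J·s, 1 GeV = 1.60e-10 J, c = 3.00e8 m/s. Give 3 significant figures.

Number density is [L]⁻³ = [E]³/(ℏc)³.
1 GeV³ → 1/(ℏc)³ × (1 GeV in J)³ = 1.31e47 m⁻³.
Convert the energy scale: 5.40e3 keV³ = 5.40e-15 GeV³.
Result: 5.40e-15 × 1.31e47 = 7.08e32 m⁻³.

7.08e32 m⁻³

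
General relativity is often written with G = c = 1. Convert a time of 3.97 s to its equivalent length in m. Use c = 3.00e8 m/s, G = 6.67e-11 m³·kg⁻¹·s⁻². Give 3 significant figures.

Time → length via c.
3.97 s × (c) = 1.19e9 m

1.19e9 m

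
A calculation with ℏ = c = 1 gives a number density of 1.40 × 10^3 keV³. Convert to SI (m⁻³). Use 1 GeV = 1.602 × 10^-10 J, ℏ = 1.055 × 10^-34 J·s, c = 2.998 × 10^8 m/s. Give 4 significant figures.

1.819 × 10^32 m⁻³

Number density is [L]⁻³ = [E]³/(ℏc)³.
1 GeV³ → 1/(ℏc)³ × (1 GeV in J)³ = 1.299 × 10^47 m⁻³.
Convert the energy scale: 1.40 × 10^3 keV³ = 1.40 × 10^-15 GeV³.
Result: 1.40 × 10^-15 × 1.299 × 10^47 = 1.819 × 10^32 m⁻³.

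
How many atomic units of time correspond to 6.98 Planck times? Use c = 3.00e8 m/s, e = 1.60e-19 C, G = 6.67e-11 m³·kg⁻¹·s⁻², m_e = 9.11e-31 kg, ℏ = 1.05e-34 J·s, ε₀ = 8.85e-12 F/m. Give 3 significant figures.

1.56e-26

Planck time: t_P = √(ℏG/c⁵) = 5.37e-44 s
atomic unit of time: τ_au = (4πε₀)²ℏ³/(m_e e⁴) = 2.40e-17 s
6.98 × 5.37e-44 / 2.40e-17 = 1.56e-26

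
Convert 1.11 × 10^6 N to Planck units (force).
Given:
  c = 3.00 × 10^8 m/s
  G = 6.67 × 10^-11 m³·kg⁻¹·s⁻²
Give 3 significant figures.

9.14 × 10^-39

Planck force: F_P = c⁴/G = 1.21 × 10^44 N.
1.11 × 10^6 / 1.21 × 10^44 = 9.14 × 10^-39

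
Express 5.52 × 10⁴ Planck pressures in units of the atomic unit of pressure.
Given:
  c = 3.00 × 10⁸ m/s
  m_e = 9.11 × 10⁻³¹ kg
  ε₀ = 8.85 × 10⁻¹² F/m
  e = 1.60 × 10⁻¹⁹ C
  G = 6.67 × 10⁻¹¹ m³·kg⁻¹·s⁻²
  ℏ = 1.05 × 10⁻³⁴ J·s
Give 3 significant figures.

Planck pressure: p_P = c⁷/(ℏG²) = 4.68 × 10¹¹³ Pa
atomic unit of pressure: P_au = E_h/a₀³ = m_e⁴e¹⁰/((4πε₀)⁵ℏ⁸) = 3.01 × 10¹³ Pa
5.52 × 10⁴ × 4.68 × 10¹¹³ / 3.01 × 10¹³ = 8.58 × 10¹⁰⁴

8.58 × 10¹⁰⁴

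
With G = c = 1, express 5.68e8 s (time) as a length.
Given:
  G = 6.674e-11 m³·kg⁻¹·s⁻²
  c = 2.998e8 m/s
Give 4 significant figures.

1.703e17 m

Time → length via c.
5.68e8 s × (c) = 1.703e17 m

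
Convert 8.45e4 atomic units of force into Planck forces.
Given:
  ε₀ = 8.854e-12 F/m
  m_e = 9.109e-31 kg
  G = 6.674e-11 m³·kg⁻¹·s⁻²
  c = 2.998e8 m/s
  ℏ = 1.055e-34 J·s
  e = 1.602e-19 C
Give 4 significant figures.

5.738e-47

atomic unit of force: F_au = E_h/a₀ = m_e²e⁶/((4πε₀)³ℏ⁴) = 8.220e-8 N
Planck force: F_P = c⁴/G = 1.210e44 N
8.45e4 × 8.220e-8 / 1.210e44 = 5.738e-47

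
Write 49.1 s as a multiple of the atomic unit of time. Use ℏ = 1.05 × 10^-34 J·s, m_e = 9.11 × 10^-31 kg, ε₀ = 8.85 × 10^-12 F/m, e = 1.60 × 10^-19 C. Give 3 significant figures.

2.05 × 10^18

atomic unit of time: τ_au = (4πε₀)²ℏ³/(m_e e⁴) = 2.40 × 10^-17 s.
49.1 / 2.40 × 10^-17 = 2.05 × 10^18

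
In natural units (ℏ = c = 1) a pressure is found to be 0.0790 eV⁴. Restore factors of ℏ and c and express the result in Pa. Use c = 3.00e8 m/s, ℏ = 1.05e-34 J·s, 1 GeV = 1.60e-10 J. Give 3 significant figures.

Pressure is [E]/[L]³ = [E]⁴/(ℏc)³.
1 GeV⁴ → 1/(ℏc)³ × (1 GeV in J)⁴ = 2.10e37 Pa.
Convert the energy scale: 0.0790 eV⁴ = 7.90e-38 GeV⁴.
Result: 7.90e-38 × 2.10e37 = 1.66 Pa.

1.66 Pa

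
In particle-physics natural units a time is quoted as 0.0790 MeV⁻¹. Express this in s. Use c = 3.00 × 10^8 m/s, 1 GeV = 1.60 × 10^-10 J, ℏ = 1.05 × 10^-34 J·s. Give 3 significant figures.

A time is [E]⁻¹ in ℏ=c=1; restore one factor of ℏ.
1 GeV⁻¹ → ℏ × (1 GeV in J)⁻¹ = 6.56 × 10^-25 s.
Convert the energy scale: 0.0790 MeV⁻¹ = 79 GeV⁻¹.
Result: 79 × 6.56 × 10^-25 = 5.18 × 10^-23 s.

5.18 × 10^-23 s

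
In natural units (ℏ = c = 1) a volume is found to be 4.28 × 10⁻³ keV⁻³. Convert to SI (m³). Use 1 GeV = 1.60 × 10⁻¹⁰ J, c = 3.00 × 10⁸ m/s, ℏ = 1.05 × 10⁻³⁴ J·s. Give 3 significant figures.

Volume is [L]³ = [E]⁻³·(ℏc)³.
1 GeV⁻³ → (ℏc)³ × (1 GeV in J)⁻³ = 7.63 × 10⁻⁴⁸ m³.
Convert the energy scale: 4.28 × 10⁻³ keV⁻³ = 4.28 × 10¹⁵ GeV⁻³.
Result: 4.28 × 10¹⁵ × 7.63 × 10⁻⁴⁸ = 3.27 × 10⁻³² m³.

3.27 × 10⁻³² m³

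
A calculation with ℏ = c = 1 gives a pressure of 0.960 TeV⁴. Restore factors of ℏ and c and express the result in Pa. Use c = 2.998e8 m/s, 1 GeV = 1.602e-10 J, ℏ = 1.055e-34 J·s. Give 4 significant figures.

1.998e49 Pa

Pressure is [E]/[L]³ = [E]⁴/(ℏc)³.
1 GeV⁴ → 1/(ℏc)³ × (1 GeV in J)⁴ = 2.082e37 Pa.
Convert the energy scale: 0.960 TeV⁴ = 9.60e11 GeV⁴.
Result: 9.60e11 × 2.082e37 = 1.998e49 Pa.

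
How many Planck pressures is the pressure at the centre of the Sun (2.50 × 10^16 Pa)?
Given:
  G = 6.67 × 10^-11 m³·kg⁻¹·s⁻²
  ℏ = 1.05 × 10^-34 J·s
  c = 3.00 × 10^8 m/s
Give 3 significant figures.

5.34 × 10^-98

Planck pressure: p_P = c⁷/(ℏG²) = 4.68 × 10^113 Pa.
2.50 × 10^16 / 4.68 × 10^113 = 5.34 × 10^-98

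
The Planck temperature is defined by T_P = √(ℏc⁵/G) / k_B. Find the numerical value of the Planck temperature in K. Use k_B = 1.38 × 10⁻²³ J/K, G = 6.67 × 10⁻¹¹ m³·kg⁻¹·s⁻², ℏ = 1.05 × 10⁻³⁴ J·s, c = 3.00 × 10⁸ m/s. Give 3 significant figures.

T_P = √(ℏc⁵/G) / k_B
  = √(3.83 × 10¹⁸) × 7.25 × 10²²
  = 1.42 × 10³² K

1.42 × 10³² K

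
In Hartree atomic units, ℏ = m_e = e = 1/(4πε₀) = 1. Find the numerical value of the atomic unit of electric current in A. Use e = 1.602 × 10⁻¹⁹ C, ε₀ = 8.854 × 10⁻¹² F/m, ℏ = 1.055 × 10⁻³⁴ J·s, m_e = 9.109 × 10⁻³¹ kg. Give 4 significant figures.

6.612 × 10⁻³ A

Dimensional analysis gives I_au = e E_h/ℏ = m_e e⁵/((4πε₀)²ℏ³).
E_h = 4.354 × 10⁻¹⁸ J
e·E_h/ℏ = 6.612 × 10⁻³ A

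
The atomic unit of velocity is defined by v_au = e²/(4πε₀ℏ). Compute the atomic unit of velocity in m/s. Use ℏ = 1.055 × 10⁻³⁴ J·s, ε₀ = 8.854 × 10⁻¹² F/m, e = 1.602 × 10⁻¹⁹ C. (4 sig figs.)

v_au = e²/(4πε₀ℏ)
  = 2.566 × 10⁻³⁸ / 1.174 × 10⁻⁴⁴
  = 2.186 × 10⁶ m/s

2.186 × 10⁶ m/s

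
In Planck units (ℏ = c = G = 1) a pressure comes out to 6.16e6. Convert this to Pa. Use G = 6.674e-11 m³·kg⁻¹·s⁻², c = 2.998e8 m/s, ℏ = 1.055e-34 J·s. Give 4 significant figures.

One Planck pressure: p_P = c⁷/(ℏG²) = 4.632e113 Pa.
6.16e6 × 4.632e113 Pa = 2.853e120 Pa

2.853e120 Pa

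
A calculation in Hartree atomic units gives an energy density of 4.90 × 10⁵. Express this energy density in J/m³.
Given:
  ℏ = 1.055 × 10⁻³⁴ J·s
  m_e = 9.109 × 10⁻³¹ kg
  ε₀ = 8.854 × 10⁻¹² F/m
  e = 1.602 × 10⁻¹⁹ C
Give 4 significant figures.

1.435 × 10¹⁹ J/m³

One atomic unit of energy density: u_au = E_h/a₀³ = m_e⁴e¹⁰/((4πε₀)⁵ℏ⁸) = 2.929 × 10¹³ J/m³.
4.90 × 10⁵ × 2.929 × 10¹³ J/m³ = 1.435 × 10¹⁹ J/m³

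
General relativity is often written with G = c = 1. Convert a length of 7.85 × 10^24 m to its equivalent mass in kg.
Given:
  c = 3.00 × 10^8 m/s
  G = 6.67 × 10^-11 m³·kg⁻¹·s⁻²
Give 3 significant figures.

Length → mass via c²/G.
7.85 × 10^24 m × (c²/G) = 1.06 × 10^52 kg

1.06 × 10^52 kg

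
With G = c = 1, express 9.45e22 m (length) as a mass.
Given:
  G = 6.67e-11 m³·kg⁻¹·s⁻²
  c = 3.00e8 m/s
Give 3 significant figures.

1.28e50 kg

Length → mass via c²/G.
9.45e22 m × (c²/G) = 1.28e50 kg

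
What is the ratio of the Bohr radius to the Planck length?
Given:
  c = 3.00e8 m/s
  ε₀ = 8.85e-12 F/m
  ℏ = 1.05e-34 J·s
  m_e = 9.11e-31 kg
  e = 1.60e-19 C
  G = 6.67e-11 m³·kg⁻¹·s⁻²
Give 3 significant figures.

3.26e24

Bohr radius: a₀ = 4πε₀ℏ²/(m_e e²) = 5.26e-11 m
Planck length: ℓ_P = √(ℏG/c³) = 1.61e-35 m
ratio = 5.26e-11 / 1.61e-35 = 3.26e24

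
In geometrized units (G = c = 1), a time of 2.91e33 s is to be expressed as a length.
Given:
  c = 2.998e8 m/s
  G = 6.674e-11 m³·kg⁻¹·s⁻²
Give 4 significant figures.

Time → length via c.
2.91e33 s × (c) = 8.724e41 m

8.724e41 m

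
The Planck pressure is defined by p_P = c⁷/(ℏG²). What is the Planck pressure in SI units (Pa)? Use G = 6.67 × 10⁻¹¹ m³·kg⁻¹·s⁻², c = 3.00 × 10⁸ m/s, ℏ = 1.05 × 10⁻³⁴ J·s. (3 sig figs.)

p_P = c⁷/(ℏG²)
  = 2.19 × 10⁵⁹ / 4.67 × 10⁻⁵⁵
  = 4.68 × 10¹¹³ Pa

4.68 × 10¹¹³ Pa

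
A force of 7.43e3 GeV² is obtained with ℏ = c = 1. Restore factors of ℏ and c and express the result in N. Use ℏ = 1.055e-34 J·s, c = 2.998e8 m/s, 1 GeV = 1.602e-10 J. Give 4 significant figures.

Force is [E]/[L] = [E]²/(ℏc); restore (ℏc)⁻¹.
1 GeV² → 1/(ℏc) × (1 GeV in J)² = 8.114e5 N.
Result: 7.43e3 × 8.114e5 = 6.029e9 N.

6.029e9 N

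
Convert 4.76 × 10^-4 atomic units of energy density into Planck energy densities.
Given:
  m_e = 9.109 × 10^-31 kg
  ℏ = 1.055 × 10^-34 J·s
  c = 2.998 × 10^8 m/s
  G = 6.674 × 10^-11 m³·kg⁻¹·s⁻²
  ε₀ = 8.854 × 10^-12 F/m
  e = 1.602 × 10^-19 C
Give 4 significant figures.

atomic unit of energy density: u_au = E_h/a₀³ = m_e⁴e¹⁰/((4πε₀)⁵ℏ⁸) = 2.929 × 10^13 J/m³
Planck energy density: u_P = c⁷/(ℏG²) = 4.632 × 10^113 J/m³
4.76 × 10^-4 × 2.929 × 10^13 / 4.632 × 10^113 = 3.010 × 10^-104

3.010 × 10^-104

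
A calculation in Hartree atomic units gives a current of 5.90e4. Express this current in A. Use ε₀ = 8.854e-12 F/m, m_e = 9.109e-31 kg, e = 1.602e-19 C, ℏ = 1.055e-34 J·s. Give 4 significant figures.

390.1 A

One atomic unit of electric current: I_au = e E_h/ℏ = m_e e⁵/((4πε₀)²ℏ³) = 6.612e-3 A.
5.90e4 × 6.612e-3 A = 390.1 A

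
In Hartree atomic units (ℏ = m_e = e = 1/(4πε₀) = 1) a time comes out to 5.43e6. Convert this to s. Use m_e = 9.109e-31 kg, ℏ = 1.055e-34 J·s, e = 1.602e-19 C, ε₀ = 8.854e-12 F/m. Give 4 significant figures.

One atomic unit of time: τ_au = (4πε₀)²ℏ³/(m_e e⁴) = 2.423e-17 s.
5.43e6 × 2.423e-17 s = 1.316e-10 s

1.316e-10 s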